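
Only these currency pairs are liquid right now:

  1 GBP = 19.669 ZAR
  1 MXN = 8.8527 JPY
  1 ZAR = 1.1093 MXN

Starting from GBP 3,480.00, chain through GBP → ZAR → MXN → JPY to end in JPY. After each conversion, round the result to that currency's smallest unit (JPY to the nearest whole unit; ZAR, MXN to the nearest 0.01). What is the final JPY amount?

JPY 672,181

GBP 3,480.00 × 19.669 = ZAR 68,448.12
ZAR 68,448.12 × 1.1093 = MXN 75,929.50
MXN 75,929.50 × 8.8527 = JPY 672,181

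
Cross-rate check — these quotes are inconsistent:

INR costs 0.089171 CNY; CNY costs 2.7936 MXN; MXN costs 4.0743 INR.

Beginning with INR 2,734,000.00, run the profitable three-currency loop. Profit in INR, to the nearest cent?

Profit: INR 40,849.12

Profitable loop is INR → CNY → MXN → INR:
INR 2,734,000.00 × 0.089171 = CNY 243,793.51
CNY 243,793.51 × 2.7936 = MXN 681,061.56
MXN 681,061.56 × 4.0743 = INR 2,774,849.12
Profit = INR 2,774,849.12 − INR 2,734,000.00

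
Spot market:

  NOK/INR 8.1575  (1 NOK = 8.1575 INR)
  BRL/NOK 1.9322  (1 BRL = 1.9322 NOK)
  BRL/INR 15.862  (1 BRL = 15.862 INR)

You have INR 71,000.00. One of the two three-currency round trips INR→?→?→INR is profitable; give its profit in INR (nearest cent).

Profit: INR 450.81

Profitable loop is INR → NOK → BRL → INR:
INR 71,000.00 ÷ 8.1575 = NOK 8,703.65
NOK 8,703.65 ÷ 1.9322 = BRL 4,504.53
BRL 4,504.53 × 15.862 = INR 71,450.81
Profit = INR 71,450.81 − INR 71,000.00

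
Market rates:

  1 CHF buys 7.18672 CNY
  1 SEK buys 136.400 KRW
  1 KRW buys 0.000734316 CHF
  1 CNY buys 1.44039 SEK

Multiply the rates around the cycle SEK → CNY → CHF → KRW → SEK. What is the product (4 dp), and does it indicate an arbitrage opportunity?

0.9645 (arbitrage exists)

Around SEK → CNY → CHF → KRW → SEK: 1 ÷ 1.44039 ÷ 7.18672 ÷ 0.000734316 ÷ 136.400 = 0.964477
Product < 1; profitable direction is SEK → KRW → CHF → CNY → SEK.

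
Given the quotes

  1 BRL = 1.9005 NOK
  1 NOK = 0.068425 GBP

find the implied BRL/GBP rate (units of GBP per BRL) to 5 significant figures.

BRL/GBP = 0.13004

1 BRL × 1.9005 = 1.9005 NOK
1.9005 NOK × 0.068425 = 0.130042 GBP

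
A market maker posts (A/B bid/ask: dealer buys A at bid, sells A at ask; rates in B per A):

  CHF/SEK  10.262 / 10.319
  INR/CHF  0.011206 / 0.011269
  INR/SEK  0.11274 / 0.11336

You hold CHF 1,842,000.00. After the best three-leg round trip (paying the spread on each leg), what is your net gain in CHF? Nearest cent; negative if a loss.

Net profit: CHF 26,583.10

Best loop CHF → SEK → INR → CHF:
CHF 1,842,000.00 × 10.262 (sell CHF at bid) = SEK 18,902,604.00
SEK 18,902,604.00 ÷ 0.11336 (buy INR at ask) = INR 166,748,447.42
INR 166,748,447.42 × 0.011206 (sell INR at bid) = CHF 1,868,583.10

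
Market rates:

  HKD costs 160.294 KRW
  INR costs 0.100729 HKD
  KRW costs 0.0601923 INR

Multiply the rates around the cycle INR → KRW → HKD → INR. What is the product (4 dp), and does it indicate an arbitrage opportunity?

Around INR → KRW → HKD → INR: 1 ÷ 0.0601923 ÷ 160.294 ÷ 0.100729 = 1.028933
Product > 1; profitable direction is INR → KRW → HKD → INR.

1.0289 (arbitrage exists)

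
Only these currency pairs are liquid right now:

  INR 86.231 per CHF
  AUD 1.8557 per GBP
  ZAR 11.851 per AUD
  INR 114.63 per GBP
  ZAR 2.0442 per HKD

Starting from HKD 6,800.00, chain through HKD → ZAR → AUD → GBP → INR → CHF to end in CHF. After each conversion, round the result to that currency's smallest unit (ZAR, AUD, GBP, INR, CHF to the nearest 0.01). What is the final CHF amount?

CHF 840.23

HKD 6,800.00 × 2.0442 = ZAR 13,900.56
ZAR 13,900.56 ÷ 11.851 = AUD 1,172.94
AUD 1,172.94 ÷ 1.8557 = GBP 632.07
GBP 632.07 × 114.63 = INR 72,454.18
INR 72,454.18 ÷ 86.231 = CHF 840.23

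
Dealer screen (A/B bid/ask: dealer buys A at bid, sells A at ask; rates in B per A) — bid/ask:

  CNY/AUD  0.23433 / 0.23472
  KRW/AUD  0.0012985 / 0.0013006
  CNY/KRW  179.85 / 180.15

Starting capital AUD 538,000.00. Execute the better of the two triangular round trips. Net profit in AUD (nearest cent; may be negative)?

Net profit: AUD 61.79

Best loop AUD → KRW → CNY → AUD:
AUD 538,000.00 ÷ 0.0013006 (buy KRW at ask) = KRW 413,655,236
KRW 413,655,236 ÷ 180.15 (buy CNY at ask) = CNY 2,296,171.17
CNY 2,296,171.17 × 0.23433 (sell CNY at bid) = AUD 538,061.79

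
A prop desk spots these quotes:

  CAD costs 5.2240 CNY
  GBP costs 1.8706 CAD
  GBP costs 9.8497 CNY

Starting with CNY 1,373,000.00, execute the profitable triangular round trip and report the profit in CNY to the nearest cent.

Profitable loop is CNY → CAD → GBP → CNY:
CNY 1,373,000.00 ÷ 5.2240 = CAD 262,825.42
CAD 262,825.42 ÷ 1.8706 = GBP 140,503.27
GBP 140,503.27 × 9.8497 = CNY 1,383,915.08
Profit = CNY 1,383,915.08 − CNY 1,373,000.00

Profit: CNY 10,915.08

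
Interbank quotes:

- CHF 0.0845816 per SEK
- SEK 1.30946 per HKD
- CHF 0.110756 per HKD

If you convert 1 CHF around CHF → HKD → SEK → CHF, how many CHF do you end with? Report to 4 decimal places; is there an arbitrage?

Around CHF → HKD → SEK → CHF: 1 ÷ 0.110756 × 1.30946 × 0.0845816 = 1.000002
Product ≈ 1 (deviation 0.000%, within rounding noise).

1.0000 (no arbitrage)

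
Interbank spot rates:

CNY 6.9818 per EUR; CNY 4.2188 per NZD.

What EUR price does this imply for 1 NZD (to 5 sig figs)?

1 NZD × 4.2188 = 4.2188 CNY
4.2188 CNY ÷ 6.9818 = 0.604257 EUR

NZD/EUR = 0.60426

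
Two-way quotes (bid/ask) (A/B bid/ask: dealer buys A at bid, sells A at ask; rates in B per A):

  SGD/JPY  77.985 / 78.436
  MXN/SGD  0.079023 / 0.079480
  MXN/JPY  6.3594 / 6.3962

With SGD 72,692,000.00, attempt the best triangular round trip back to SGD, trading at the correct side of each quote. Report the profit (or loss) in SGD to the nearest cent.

Net profit: SGD 1,461,126.05

Best loop SGD → MXN → JPY → SGD:
SGD 72,692,000.00 ÷ 0.079480 (buy MXN at ask) = MXN 914,594,866.63
MXN 914,594,866.63 × 6.3594 (sell MXN at bid) = JPY 5,816,274,595
JPY 5,816,274,595 ÷ 78.436 (buy SGD at ask) = SGD 74,153,126.05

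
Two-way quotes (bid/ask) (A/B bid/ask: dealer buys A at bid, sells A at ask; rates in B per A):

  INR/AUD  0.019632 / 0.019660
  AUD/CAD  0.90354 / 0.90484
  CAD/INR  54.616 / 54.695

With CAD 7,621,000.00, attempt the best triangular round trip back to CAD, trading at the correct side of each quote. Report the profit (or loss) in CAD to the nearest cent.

Best loop CAD → AUD → INR → CAD:
CAD 7,621,000.00 ÷ 0.90484 (buy AUD at ask) = AUD 8,422,483.53
AUD 8,422,483.53 ÷ 0.019660 (buy INR at ask) = INR 428,407,097.30
INR 428,407,097.30 ÷ 54.695 (buy CAD at ask) = CAD 7,832,655.59

Net profit: CAD 211,655.59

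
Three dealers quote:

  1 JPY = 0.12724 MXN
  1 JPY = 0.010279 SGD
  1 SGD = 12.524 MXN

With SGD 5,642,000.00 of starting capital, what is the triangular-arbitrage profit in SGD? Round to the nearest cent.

Profitable loop is SGD → MXN → JPY → SGD:
SGD 5,642,000.00 × 12.524 = MXN 70,660,408.00
MXN 70,660,408.00 ÷ 0.12724 = JPY 555,331,720
JPY 555,331,720 × 0.010279 = SGD 5,708,254.75
Profit = SGD 5,708,254.75 − SGD 5,642,000.00

Profit: SGD 66,254.75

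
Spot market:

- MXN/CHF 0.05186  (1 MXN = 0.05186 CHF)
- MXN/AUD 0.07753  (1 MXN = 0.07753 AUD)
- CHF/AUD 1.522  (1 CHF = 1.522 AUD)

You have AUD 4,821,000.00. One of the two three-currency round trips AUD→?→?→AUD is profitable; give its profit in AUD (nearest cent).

Profit: AUD 87,112.54

Profitable loop is AUD → MXN → CHF → AUD:
AUD 4,821,000.00 ÷ 0.07753 = MXN 62,182,381.01
MXN 62,182,381.01 × 0.05186 = CHF 3,224,778.28
CHF 3,224,778.28 × 1.522 = AUD 4,908,112.54
Profit = AUD 4,908,112.54 − AUD 4,821,000.00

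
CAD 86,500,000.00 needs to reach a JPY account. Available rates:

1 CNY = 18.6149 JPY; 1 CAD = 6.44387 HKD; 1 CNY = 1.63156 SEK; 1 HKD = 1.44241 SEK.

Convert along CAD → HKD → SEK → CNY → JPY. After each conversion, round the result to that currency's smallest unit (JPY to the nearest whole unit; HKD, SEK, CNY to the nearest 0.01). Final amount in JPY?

JPY 9,172,954,947

CAD 86,500,000.00 × 6.44387 = HKD 557,394,755.00
HKD 557,394,755.00 × 1.44241 = SEK 803,991,768.56
SEK 803,991,768.56 ÷ 1.63156 = CNY 492,774,871.02
CNY 492,774,871.02 × 18.6149 = JPY 9,172,954,947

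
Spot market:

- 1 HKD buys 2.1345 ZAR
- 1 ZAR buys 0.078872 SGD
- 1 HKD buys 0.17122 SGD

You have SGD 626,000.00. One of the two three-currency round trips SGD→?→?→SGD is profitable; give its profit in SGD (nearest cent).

Profitable loop is SGD → ZAR → HKD → SGD:
SGD 626,000.00 ÷ 0.078872 = ZAR 7,936,910.44
ZAR 7,936,910.44 ÷ 2.1345 = HKD 3,718,393.27
HKD 3,718,393.27 × 0.17122 = SGD 636,663.30
Profit = SGD 636,663.30 − SGD 626,000.00

Profit: SGD 10,663.30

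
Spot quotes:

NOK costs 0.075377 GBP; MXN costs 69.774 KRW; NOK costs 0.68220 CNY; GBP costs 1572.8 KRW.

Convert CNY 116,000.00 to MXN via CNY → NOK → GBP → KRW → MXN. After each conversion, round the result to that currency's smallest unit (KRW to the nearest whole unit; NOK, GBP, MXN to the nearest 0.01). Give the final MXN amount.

CNY 116,000.00 ÷ 0.68220 = NOK 170,038.11
NOK 170,038.11 × 0.075377 = GBP 12,816.96
GBP 12,816.96 × 1572.8 = KRW 20,158,515
KRW 20,158,515 ÷ 69.774 = MXN 288,911.56

MXN 288,911.56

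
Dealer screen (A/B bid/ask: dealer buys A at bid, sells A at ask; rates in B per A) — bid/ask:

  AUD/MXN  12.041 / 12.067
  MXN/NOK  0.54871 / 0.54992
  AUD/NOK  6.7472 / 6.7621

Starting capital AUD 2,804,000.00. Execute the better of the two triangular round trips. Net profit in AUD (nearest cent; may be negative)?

Best loop AUD → NOK → MXN → AUD:
AUD 2,804,000.00 × 6.7472 (sell AUD at bid) = NOK 18,919,148.80
NOK 18,919,148.80 ÷ 0.54992 (buy MXN at ask) = MXN 34,403,456.50
MXN 34,403,456.50 ÷ 12.067 (buy AUD at ask) = AUD 2,851,036.42

Net profit: AUD 47,036.42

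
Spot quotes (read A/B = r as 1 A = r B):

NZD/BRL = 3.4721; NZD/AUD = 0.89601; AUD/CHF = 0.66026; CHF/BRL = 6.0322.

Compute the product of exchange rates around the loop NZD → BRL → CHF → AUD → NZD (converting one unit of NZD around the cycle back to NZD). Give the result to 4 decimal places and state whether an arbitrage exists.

0.9729 (arbitrage exists)

Around NZD → BRL → CHF → AUD → NZD: 1 × 3.4721 ÷ 6.0322 ÷ 0.66026 ÷ 0.89601 = 0.972946
Product < 1; profitable direction is NZD → AUD → CHF → BRL → NZD.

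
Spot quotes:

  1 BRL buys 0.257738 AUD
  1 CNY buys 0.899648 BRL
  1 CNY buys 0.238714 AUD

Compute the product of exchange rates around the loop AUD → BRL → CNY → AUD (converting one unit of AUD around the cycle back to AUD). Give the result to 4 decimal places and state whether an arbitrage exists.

Around AUD → BRL → CNY → AUD: 1 ÷ 0.257738 ÷ 0.899648 × 0.238714 = 1.029501
Product > 1; profitable direction is AUD → BRL → CNY → AUD.

1.0295 (arbitrage exists)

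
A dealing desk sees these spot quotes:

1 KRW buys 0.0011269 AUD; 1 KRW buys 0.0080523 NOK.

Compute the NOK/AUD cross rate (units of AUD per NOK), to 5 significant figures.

1 NOK ÷ 0.0080523 = 124.188 KRW
124.188 KRW × 0.0011269 = 0.139948 AUD

NOK/AUD = 0.13995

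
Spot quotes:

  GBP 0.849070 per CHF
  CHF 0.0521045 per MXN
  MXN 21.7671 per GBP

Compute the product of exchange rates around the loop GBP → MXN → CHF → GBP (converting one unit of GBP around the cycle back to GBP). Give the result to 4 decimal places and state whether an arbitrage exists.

Around GBP → MXN → CHF → GBP: 1 × 21.7671 × 0.0521045 × 0.849070 = 0.962985
Product < 1; profitable direction is GBP → CHF → MXN → GBP.

0.9630 (arbitrage exists)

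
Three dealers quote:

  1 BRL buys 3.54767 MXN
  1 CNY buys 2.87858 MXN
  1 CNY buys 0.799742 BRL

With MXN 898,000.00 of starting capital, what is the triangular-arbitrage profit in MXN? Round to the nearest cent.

Profit: MXN 13,090.50

Profitable loop is MXN → BRL → CNY → MXN:
MXN 898,000.00 ÷ 3.54767 = BRL 253,123.88
BRL 253,123.88 ÷ 0.799742 = CNY 316,506.93
CNY 316,506.93 × 2.87858 = MXN 911,090.50
Profit = MXN 911,090.50 − MXN 898,000.00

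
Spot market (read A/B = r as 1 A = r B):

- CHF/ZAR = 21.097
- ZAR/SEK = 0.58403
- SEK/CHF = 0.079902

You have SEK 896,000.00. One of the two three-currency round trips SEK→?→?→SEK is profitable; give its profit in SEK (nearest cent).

Profit: SEK 14,111.29

Profitable loop is SEK → ZAR → CHF → SEK:
SEK 896,000.00 ÷ 0.58403 = ZAR 1,534,167.77
ZAR 1,534,167.77 ÷ 21.097 = CHF 72,719.71
CHF 72,719.71 ÷ 0.079902 = SEK 910,111.29
Profit = SEK 910,111.29 − SEK 896,000.00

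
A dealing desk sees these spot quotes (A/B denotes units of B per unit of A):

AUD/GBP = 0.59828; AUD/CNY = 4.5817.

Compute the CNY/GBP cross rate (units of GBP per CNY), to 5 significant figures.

1 CNY ÷ 4.5817 = 0.21826 AUD
0.21826 AUD × 0.59828 = 0.13058 GBP

CNY/GBP = 0.13058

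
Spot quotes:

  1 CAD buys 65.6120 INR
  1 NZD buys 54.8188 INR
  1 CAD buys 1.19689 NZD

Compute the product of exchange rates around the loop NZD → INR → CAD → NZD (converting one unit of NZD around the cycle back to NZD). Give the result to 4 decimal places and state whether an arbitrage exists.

1.0000 (no arbitrage)

Around NZD → INR → CAD → NZD: 1 × 54.8188 ÷ 65.6120 × 1.19689 = 1.000001
Product ≈ 1 (deviation 0.000%, within rounding noise).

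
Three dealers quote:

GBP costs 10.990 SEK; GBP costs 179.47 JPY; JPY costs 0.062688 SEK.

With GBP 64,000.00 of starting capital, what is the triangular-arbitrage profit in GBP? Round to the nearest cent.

Profitable loop is GBP → JPY → SEK → GBP:
GBP 64,000.00 × 179.47 = JPY 11,486,080
JPY 11,486,080 × 0.062688 = SEK 720,039.38
SEK 720,039.38 ÷ 10.990 = GBP 65,517.69
Profit = GBP 65,517.69 − GBP 64,000.00

Profit: GBP 1,517.69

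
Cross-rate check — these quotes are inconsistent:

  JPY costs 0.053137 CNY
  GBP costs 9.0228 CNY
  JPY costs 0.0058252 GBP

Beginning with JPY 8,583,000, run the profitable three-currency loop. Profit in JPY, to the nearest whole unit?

Profit: JPY 94,287

Profitable loop is JPY → CNY → GBP → JPY:
JPY 8,583,000 × 0.053137 = CNY 456,074.87
CNY 456,074.87 ÷ 9.0228 = GBP 50,546.93
GBP 50,546.93 ÷ 0.0058252 = JPY 8,677,287
Profit = JPY 8,677,287 − JPY 8,583,000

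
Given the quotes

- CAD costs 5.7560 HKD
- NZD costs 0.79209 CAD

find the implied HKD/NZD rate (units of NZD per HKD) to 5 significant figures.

1 HKD ÷ 5.7560 = 0.173732 CAD
0.173732 CAD ÷ 0.79209 = 0.219333 NZD

HKD/NZD = 0.21933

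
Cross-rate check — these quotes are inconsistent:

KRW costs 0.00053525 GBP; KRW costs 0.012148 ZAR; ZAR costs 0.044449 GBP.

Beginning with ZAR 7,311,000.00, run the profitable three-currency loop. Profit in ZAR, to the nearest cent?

Profit: ZAR 64,422.20

Profitable loop is ZAR → GBP → KRW → ZAR:
ZAR 7,311,000.00 × 0.044449 = GBP 324,966.64
GBP 324,966.64 ÷ 0.00053525 = KRW 607,130,573
KRW 607,130,573 × 0.012148 = ZAR 7,375,422.20
Profit = ZAR 7,375,422.20 − ZAR 7,311,000.00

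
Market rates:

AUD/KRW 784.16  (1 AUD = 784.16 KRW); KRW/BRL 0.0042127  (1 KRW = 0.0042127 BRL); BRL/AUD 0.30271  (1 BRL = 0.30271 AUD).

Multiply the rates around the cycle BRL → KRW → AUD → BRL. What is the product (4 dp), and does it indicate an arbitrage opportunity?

Around BRL → KRW → AUD → BRL: 1 ÷ 0.0042127 ÷ 784.16 ÷ 0.30271 = 1.000018
Product ≈ 1 (deviation 0.002%, within rounding noise).

1.0000 (no arbitrage)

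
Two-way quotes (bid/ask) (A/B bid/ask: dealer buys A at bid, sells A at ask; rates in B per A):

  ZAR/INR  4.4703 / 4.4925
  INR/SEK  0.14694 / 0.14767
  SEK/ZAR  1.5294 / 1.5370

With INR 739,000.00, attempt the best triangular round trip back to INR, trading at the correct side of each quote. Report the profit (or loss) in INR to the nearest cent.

Net profit: INR 3,407.29

Best loop INR → SEK → ZAR → INR:
INR 739,000.00 × 0.14694 (sell INR at bid) = SEK 108,588.66
SEK 108,588.66 × 1.5294 (sell SEK at bid) = ZAR 166,075.50
ZAR 166,075.50 × 4.4703 (sell ZAR at bid) = INR 742,407.29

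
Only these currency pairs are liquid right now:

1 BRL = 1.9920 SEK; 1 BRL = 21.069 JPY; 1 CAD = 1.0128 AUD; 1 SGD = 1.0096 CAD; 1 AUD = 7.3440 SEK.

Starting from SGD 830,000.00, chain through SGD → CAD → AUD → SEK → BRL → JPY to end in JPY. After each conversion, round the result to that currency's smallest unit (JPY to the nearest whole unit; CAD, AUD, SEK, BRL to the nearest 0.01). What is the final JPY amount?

JPY 65,923,216

SGD 830,000.00 × 1.0096 = CAD 837,968.00
CAD 837,968.00 × 1.0128 = AUD 848,693.99
AUD 848,693.99 × 7.3440 = SEK 6,232,808.66
SEK 6,232,808.66 ÷ 1.9920 = BRL 3,128,920.01
BRL 3,128,920.01 × 21.069 = JPY 65,923,216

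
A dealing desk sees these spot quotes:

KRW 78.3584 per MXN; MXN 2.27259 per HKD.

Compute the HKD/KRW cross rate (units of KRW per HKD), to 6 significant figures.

HKD/KRW = 178.077

1 HKD × 2.27259 = 2.27259 MXN
2.27259 MXN × 78.3584 = 178.077 KRW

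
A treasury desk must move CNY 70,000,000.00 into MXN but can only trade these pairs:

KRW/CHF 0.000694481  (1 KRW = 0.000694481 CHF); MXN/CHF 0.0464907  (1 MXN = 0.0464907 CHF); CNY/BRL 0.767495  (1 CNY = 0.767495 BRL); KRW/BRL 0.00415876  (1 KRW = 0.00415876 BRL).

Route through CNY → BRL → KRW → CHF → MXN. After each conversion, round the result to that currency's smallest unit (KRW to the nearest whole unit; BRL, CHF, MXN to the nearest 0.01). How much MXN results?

MXN 192,976,319.78

CNY 70,000,000.00 × 0.767495 = BRL 53,724,650.00
BRL 53,724,650.00 ÷ 0.00415876 = KRW 12,918,430,013
KRW 12,918,430,013 × 0.000694481 = CHF 8,971,604.19
CHF 8,971,604.19 ÷ 0.0464907 = MXN 192,976,319.78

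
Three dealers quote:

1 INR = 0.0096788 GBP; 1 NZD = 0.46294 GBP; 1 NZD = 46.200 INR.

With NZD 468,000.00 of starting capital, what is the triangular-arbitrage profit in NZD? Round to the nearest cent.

Profitable loop is NZD → GBP → INR → NZD:
NZD 468,000.00 × 0.46294 = GBP 216,655.92
GBP 216,655.92 ÷ 0.0096788 = INR 22,384,584.87
INR 22,384,584.87 ÷ 46.200 = NZD 484,514.82
Profit = NZD 484,514.82 − NZD 468,000.00

Profit: NZD 16,514.82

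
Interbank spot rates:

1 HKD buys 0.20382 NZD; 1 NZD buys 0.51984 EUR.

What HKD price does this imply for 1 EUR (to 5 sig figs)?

1 EUR ÷ 0.51984 = 1.92367 NZD
1.92367 NZD ÷ 0.20382 = 9.43808 HKD

EUR/HKD = 9.4381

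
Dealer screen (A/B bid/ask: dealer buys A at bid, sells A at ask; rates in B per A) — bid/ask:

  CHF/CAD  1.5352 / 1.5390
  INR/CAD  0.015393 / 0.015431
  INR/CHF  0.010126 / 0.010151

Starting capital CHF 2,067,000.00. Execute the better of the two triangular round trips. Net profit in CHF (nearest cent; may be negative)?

Best loop CHF → CAD → INR → CHF:
CHF 2,067,000.00 × 1.5352 (sell CHF at bid) = CAD 3,173,258.40
CAD 3,173,258.40 ÷ 0.015431 (buy INR at ask) = INR 205,641,786.02
INR 205,641,786.02 × 0.010126 (sell INR at bid) = CHF 2,082,328.73

Net profit: CHF 15,328.73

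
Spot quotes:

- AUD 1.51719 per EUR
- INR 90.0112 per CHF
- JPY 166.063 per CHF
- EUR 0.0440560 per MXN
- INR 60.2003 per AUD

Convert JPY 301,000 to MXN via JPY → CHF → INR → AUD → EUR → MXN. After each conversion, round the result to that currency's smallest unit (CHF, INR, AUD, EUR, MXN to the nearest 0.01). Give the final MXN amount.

JPY 301,000 ÷ 166.063 = CHF 1,812.57
CHF 1,812.57 × 90.0112 = INR 163,151.60
INR 163,151.60 ÷ 60.2003 = AUD 2,710.15
AUD 2,710.15 ÷ 1.51719 = EUR 1,786.30
EUR 1,786.30 ÷ 0.0440560 = MXN 40,546.12

MXN 40,546.12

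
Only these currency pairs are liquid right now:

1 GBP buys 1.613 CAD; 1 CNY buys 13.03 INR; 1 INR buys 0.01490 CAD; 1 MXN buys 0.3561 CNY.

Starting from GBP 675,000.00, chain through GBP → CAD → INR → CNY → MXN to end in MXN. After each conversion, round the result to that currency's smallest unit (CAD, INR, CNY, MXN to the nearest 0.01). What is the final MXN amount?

MXN 15,748,365.37

GBP 675,000.00 × 1.613 = CAD 1,088,775.00
CAD 1,088,775.00 ÷ 0.01490 = INR 73,072,147.65
INR 73,072,147.65 ÷ 13.03 = CNY 5,607,992.91
CNY 5,607,992.91 ÷ 0.3561 = MXN 15,748,365.37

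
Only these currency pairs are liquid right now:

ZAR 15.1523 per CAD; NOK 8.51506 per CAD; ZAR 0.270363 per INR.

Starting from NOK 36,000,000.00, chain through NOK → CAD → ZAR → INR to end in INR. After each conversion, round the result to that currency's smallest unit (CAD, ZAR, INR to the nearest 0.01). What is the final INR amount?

NOK 36,000,000.00 ÷ 8.51506 = CAD 4,227,803.44
CAD 4,227,803.44 × 15.1523 = ZAR 64,060,946.06
ZAR 64,060,946.06 ÷ 0.270363 = INR 236,944,204.87

INR 236,944,204.87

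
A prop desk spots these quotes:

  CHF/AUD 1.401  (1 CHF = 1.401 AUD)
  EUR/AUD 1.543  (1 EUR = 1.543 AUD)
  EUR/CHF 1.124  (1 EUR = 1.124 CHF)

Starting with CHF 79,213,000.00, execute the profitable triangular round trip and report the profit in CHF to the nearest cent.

Profitable loop is CHF → AUD → EUR → CHF:
CHF 79,213,000.00 × 1.401 = AUD 110,977,413.00
AUD 110,977,413.00 ÷ 1.543 = EUR 71,923,145.17
EUR 71,923,145.17 × 1.124 = CHF 80,841,615.17
Profit = CHF 80,841,615.17 − CHF 79,213,000.00

Profit: CHF 1,628,615.17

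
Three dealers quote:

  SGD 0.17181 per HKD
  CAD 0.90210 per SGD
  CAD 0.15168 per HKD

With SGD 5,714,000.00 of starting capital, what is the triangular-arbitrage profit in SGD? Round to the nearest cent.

Profitable loop is SGD → CAD → HKD → SGD:
SGD 5,714,000.00 × 0.90210 = CAD 5,154,599.40
CAD 5,154,599.40 ÷ 0.15168 = HKD 33,983,382.12
HKD 33,983,382.12 × 0.17181 = SGD 5,838,684.88
Profit = SGD 5,838,684.88 − SGD 5,714,000.00

Profit: SGD 124,684.88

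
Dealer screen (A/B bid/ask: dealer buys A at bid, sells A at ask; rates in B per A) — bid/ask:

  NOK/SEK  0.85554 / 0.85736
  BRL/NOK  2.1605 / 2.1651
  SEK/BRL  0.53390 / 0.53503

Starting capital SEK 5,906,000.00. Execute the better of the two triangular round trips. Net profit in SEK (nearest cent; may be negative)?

Net profit: SEK 40,674.00

Best loop SEK → NOK → BRL → SEK:
SEK 5,906,000.00 ÷ 0.85736 (buy NOK at ask) = NOK 6,888,588.22
NOK 6,888,588.22 ÷ 2.1651 (buy BRL at ask) = BRL 3,181,648.99
BRL 3,181,648.99 ÷ 0.53503 (buy SEK at ask) = SEK 5,946,674.00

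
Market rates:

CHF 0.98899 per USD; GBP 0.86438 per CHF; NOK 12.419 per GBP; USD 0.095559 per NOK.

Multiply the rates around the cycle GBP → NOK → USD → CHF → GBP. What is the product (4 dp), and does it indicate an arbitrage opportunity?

1.0145 (arbitrage exists)

Around GBP → NOK → USD → CHF → GBP: 1 × 12.419 × 0.095559 × 0.98899 × 0.86438 = 1.014506
Product > 1; profitable direction is GBP → NOK → USD → CHF → GBP.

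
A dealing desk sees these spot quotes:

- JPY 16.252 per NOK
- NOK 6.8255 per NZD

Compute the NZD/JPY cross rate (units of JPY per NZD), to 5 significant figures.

1 NZD × 6.8255 = 6.8255 NOK
6.8255 NOK × 16.252 = 110.928 JPY

NZD/JPY = 110.93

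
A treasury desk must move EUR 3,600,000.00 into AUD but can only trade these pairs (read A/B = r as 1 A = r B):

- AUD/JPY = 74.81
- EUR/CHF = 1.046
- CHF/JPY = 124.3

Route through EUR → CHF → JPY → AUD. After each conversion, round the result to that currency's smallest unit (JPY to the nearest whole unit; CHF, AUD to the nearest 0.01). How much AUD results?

EUR 3,600,000.00 × 1.046 = CHF 3,765,600.00
CHF 3,765,600.00 × 124.3 = JPY 468,064,080
JPY 468,064,080 ÷ 74.81 = AUD 6,256,704.72

AUD 6,256,704.72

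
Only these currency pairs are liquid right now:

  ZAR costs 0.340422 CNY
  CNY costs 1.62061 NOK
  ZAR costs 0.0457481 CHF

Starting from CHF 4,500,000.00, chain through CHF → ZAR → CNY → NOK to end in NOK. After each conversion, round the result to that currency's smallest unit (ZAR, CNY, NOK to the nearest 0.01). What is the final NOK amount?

NOK 54,266,971.48

CHF 4,500,000.00 ÷ 0.0457481 = ZAR 98,364,740.83
ZAR 98,364,740.83 × 0.340422 = CNY 33,485,521.80
CNY 33,485,521.80 × 1.62061 = NOK 54,266,971.48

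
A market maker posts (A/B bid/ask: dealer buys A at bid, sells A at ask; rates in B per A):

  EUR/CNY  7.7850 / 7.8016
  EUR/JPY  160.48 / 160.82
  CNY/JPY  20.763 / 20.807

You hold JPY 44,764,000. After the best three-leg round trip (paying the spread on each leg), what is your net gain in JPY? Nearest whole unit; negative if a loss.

Best loop JPY → EUR → CNY → JPY:
JPY 44,764,000 ÷ 160.82 (buy EUR at ask) = EUR 278,348.46
EUR 278,348.46 × 7.7850 (sell EUR at bid) = CNY 2,166,942.79
CNY 2,166,942.79 × 20.763 (sell CNY at bid) = JPY 44,992,233

Net profit: JPY 228,233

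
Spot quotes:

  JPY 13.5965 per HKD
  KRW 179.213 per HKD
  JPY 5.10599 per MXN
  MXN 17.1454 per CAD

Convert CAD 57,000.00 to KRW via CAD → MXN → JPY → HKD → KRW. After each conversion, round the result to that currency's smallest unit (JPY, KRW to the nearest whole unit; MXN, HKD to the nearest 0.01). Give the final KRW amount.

KRW 65,772,574

CAD 57,000.00 × 17.1454 = MXN 977,287.80
MXN 977,287.80 × 5.10599 = JPY 4,990,022
JPY 4,990,022 ÷ 13.5965 = HKD 367,007.83
HKD 367,007.83 × 179.213 = KRW 65,772,574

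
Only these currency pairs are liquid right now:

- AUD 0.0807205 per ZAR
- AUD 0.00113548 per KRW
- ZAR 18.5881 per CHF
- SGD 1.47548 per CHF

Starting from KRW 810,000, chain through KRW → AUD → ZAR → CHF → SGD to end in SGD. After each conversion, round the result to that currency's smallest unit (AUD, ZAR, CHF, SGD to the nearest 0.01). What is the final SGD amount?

SGD 904.44

KRW 810,000 × 0.00113548 = AUD 919.74
AUD 919.74 ÷ 0.0807205 = ZAR 11,394.13
ZAR 11,394.13 ÷ 18.5881 = CHF 612.98
CHF 612.98 × 1.47548 = SGD 904.44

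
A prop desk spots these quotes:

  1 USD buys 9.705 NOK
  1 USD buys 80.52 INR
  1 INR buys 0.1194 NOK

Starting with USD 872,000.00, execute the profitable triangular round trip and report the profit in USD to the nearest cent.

Profitable loop is USD → NOK → INR → USD:
USD 872,000.00 × 9.705 = NOK 8,462,760.00
NOK 8,462,760.00 ÷ 0.1194 = INR 70,877,386.93
INR 70,877,386.93 ÷ 80.52 = USD 880,245.74
Profit = USD 880,245.74 − USD 872,000.00

Profit: USD 8,245.74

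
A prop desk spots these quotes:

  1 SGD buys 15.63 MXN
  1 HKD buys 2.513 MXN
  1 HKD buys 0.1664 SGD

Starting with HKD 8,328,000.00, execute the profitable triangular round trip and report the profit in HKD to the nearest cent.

Profit: HKD 291,072.38

Profitable loop is HKD → SGD → MXN → HKD:
HKD 8,328,000.00 × 0.1664 = SGD 1,385,779.20
SGD 1,385,779.20 × 15.63 = MXN 21,659,728.90
MXN 21,659,728.90 ÷ 2.513 = HKD 8,619,072.38
Profit = HKD 8,619,072.38 − HKD 8,328,000.00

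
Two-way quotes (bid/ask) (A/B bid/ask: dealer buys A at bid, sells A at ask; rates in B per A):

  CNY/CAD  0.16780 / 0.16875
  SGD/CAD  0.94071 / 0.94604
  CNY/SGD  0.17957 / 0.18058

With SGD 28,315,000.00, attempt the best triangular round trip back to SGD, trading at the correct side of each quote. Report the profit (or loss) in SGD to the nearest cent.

Net profit: SGD 29,077.57

Best loop SGD → CAD → CNY → SGD:
SGD 28,315,000.00 × 0.94071 (sell SGD at bid) = CAD 26,636,203.65
CAD 26,636,203.65 ÷ 0.16875 (buy CNY at ask) = CNY 157,844,169.78
CNY 157,844,169.78 × 0.17957 (sell CNY at bid) = SGD 28,344,077.57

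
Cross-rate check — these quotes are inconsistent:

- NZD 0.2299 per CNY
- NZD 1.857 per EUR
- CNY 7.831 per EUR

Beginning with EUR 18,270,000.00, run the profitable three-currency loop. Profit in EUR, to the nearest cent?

Profitable loop is EUR → NZD → CNY → EUR:
EUR 18,270,000.00 × 1.857 = NZD 33,927,390.00
NZD 33,927,390.00 ÷ 0.2299 = CNY 147,574,554.15
CNY 147,574,554.15 ÷ 7.831 = EUR 18,844,918.17
Profit = EUR 18,844,918.17 − EUR 18,270,000.00

Profit: EUR 574,918.17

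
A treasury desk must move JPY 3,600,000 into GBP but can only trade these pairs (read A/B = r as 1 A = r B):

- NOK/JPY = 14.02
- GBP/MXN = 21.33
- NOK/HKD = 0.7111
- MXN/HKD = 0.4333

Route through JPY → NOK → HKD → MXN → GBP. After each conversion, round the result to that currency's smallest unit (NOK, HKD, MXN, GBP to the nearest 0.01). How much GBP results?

GBP 19,756.30

JPY 3,600,000 ÷ 14.02 = NOK 256,776.03
NOK 256,776.03 × 0.7111 = HKD 182,593.43
HKD 182,593.43 ÷ 0.4333 = MXN 421,401.87
MXN 421,401.87 ÷ 21.33 = GBP 19,756.30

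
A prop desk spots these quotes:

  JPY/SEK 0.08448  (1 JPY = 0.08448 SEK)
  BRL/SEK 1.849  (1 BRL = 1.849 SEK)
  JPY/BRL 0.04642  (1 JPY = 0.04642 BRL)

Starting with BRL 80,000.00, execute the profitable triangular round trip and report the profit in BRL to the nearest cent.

Profitable loop is BRL → SEK → JPY → BRL:
BRL 80,000.00 × 1.849 = SEK 147,920.00
SEK 147,920.00 ÷ 0.08448 = JPY 1,750,947
JPY 1,750,947 × 0.04642 = BRL 81,278.96
Profit = BRL 81,278.96 − BRL 80,000.00

Profit: BRL 1,278.96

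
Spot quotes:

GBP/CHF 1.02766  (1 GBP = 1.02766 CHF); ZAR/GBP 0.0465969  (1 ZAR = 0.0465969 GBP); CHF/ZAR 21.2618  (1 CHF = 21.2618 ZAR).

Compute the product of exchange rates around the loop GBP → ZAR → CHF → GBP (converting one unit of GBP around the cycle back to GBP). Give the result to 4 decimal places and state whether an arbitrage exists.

Around GBP → ZAR → CHF → GBP: 1 ÷ 0.0465969 ÷ 21.2618 ÷ 1.02766 = 0.982185
Product < 1; profitable direction is GBP → CHF → ZAR → GBP.

0.9822 (arbitrage exists)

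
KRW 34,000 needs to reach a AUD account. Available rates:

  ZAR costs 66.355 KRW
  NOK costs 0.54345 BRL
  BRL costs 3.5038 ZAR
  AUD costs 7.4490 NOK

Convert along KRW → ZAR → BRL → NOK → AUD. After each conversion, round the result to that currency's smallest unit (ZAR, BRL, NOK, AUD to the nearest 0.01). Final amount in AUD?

KRW 34,000 ÷ 66.355 = ZAR 512.40
ZAR 512.40 ÷ 3.5038 = BRL 146.24
BRL 146.24 ÷ 0.54345 = NOK 269.10
NOK 269.10 ÷ 7.4490 = AUD 36.13

AUD 36.13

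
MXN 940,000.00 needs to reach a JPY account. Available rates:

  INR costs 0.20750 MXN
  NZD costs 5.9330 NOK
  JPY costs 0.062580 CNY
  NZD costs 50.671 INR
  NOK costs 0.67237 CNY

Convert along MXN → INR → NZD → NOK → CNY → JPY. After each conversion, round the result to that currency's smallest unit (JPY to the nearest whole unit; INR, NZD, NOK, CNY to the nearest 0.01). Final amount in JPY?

MXN 940,000.00 ÷ 0.20750 = INR 4,530,120.48
INR 4,530,120.48 ÷ 50.671 = NZD 89,402.63
NZD 89,402.63 × 5.9330 = NOK 530,425.80
NOK 530,425.80 × 0.67237 = CNY 356,642.40
CNY 356,642.40 ÷ 0.062580 = JPY 5,698,984

JPY 5,698,984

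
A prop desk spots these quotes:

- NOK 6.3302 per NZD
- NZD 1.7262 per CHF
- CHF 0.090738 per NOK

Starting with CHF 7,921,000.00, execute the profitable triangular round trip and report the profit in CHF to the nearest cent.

Profit: CHF 67,813.21

Profitable loop is CHF → NOK → NZD → CHF:
CHF 7,921,000.00 ÷ 0.090738 = NOK 87,295,289.74
NOK 87,295,289.74 ÷ 6.3302 = NZD 13,790,289.36
NZD 13,790,289.36 ÷ 1.7262 = CHF 7,988,813.21
Profit = CHF 7,988,813.21 − CHF 7,921,000.00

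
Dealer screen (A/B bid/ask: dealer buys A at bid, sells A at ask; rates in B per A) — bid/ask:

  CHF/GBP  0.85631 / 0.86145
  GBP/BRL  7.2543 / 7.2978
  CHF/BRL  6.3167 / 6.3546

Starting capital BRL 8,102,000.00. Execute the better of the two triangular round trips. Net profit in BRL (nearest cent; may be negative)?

Best loop BRL → GBP → CHF → BRL:
BRL 8,102,000.00 ÷ 7.2978 (buy GBP at ask) = GBP 1,110,197.59
GBP 1,110,197.59 ÷ 0.86145 (buy CHF at ask) = CHF 1,288,754.53
CHF 1,288,754.53 × 6.3167 (sell CHF at bid) = BRL 8,140,675.77

Net profit: BRL 38,675.77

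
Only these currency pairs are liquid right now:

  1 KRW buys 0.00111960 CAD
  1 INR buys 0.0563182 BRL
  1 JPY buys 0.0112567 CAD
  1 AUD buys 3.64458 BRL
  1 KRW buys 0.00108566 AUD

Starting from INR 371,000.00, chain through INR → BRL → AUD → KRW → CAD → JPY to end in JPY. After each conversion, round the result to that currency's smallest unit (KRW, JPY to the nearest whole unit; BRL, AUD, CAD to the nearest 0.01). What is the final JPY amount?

INR 371,000.00 × 0.0563182 = BRL 20,894.05
BRL 20,894.05 ÷ 3.64458 = AUD 5,732.91
AUD 5,732.91 ÷ 0.00108566 = KRW 5,280,576
KRW 5,280,576 × 0.00111960 = CAD 5,912.13
CAD 5,912.13 ÷ 0.0112567 = JPY 525,210

JPY 525,210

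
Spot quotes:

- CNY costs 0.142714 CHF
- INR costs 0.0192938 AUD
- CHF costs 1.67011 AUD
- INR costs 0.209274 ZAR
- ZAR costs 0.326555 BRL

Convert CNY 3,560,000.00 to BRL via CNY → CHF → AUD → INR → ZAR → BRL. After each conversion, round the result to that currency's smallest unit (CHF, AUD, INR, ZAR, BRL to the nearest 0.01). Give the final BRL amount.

CNY 3,560,000.00 × 0.142714 = CHF 508,061.84
CHF 508,061.84 × 1.67011 = AUD 848,519.16
AUD 848,519.16 ÷ 0.0192938 = INR 43,978,851.24
INR 43,978,851.24 × 0.209274 = ZAR 9,203,630.11
ZAR 9,203,630.11 × 0.326555 = BRL 3,005,491.43

BRL 3,005,491.43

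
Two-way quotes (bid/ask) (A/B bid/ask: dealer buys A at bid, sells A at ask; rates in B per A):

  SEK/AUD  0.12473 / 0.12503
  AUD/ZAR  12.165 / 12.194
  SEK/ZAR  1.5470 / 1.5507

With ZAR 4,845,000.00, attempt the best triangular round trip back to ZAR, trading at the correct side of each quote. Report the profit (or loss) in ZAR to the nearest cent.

Net profit: ZAR 71,133.56

Best loop ZAR → AUD → SEK → ZAR:
ZAR 4,845,000.00 ÷ 12.194 (buy AUD at ask) = AUD 397,326.55
AUD 397,326.55 ÷ 0.12503 (buy SEK at ask) = SEK 3,177,849.75
SEK 3,177,849.75 × 1.5470 (sell SEK at bid) = ZAR 4,916,133.56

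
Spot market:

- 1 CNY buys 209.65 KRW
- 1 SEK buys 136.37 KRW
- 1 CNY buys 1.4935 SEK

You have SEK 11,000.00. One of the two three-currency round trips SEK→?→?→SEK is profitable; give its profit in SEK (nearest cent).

Profit: SEK 323.05

Profitable loop is SEK → CNY → KRW → SEK:
SEK 11,000.00 ÷ 1.4935 = CNY 7,365.25
CNY 7,365.25 × 209.65 = KRW 1,544,125
KRW 1,544,125 ÷ 136.37 = SEK 11,323.05
Profit = SEK 11,323.05 − SEK 11,000.00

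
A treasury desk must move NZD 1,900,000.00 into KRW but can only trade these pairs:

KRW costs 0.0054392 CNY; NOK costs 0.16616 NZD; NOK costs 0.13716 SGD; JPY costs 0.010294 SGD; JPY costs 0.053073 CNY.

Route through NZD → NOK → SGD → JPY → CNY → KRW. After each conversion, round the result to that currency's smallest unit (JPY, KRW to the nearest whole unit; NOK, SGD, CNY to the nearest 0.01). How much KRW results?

NZD 1,900,000.00 ÷ 0.16616 = NOK 11,434,761.68
NOK 11,434,761.68 × 0.13716 = SGD 1,568,391.91
SGD 1,568,391.91 ÷ 0.010294 = JPY 152,359,813
JPY 152,359,813 × 0.053073 = CNY 8,086,192.36
CNY 8,086,192.36 ÷ 0.0054392 = KRW 1,486,651,044

KRW 1,486,651,044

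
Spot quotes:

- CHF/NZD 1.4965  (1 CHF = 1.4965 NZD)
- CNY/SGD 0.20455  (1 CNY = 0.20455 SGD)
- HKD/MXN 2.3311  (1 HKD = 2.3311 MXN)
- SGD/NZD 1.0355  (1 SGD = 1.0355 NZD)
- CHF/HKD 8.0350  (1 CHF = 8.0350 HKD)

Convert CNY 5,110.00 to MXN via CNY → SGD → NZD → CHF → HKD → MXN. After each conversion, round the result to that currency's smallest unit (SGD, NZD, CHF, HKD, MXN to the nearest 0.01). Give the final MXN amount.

CNY 5,110.00 × 0.20455 = SGD 1,045.25
SGD 1,045.25 × 1.0355 = NZD 1,082.36
NZD 1,082.36 ÷ 1.4965 = CHF 723.26
CHF 723.26 × 8.0350 = HKD 5,811.39
HKD 5,811.39 × 2.3311 = MXN 13,546.93

MXN 13,546.93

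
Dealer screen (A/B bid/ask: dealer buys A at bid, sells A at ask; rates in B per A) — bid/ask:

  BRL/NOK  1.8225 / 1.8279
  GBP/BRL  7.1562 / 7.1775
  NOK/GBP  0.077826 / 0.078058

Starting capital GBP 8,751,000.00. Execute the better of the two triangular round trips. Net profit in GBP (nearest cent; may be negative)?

Best loop GBP → BRL → NOK → GBP:
GBP 8,751,000.00 × 7.1562 (sell GBP at bid) = BRL 62,623,906.20
BRL 62,623,906.20 × 1.8225 (sell BRL at bid) = NOK 114,132,069.05
NOK 114,132,069.05 × 0.077826 (sell NOK at bid) = GBP 8,882,442.41

Net profit: GBP 131,442.41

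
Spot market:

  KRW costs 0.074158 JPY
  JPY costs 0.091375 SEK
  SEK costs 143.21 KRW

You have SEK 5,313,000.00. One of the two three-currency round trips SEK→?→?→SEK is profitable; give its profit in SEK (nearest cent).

Profitable loop is SEK → JPY → KRW → SEK:
SEK 5,313,000.00 ÷ 0.091375 = JPY 58,145,007
JPY 58,145,007 ÷ 0.074158 = KRW 784,069,242
KRW 784,069,242 ÷ 143.21 = SEK 5,474,961.54
Profit = SEK 5,474,961.54 − SEK 5,313,000.00

Profit: SEK 161,961.54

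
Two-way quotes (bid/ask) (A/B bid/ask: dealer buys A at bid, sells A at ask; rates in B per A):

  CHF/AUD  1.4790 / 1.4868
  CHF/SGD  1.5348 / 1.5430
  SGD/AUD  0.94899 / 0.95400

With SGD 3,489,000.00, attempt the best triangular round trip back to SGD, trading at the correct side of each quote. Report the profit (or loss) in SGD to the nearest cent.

Net profit: SGD 16,539.32

Best loop SGD → CHF → AUD → SGD:
SGD 3,489,000.00 ÷ 1.5430 (buy CHF at ask) = CHF 2,261,179.52
CHF 2,261,179.52 × 1.4790 (sell CHF at bid) = AUD 3,344,284.51
AUD 3,344,284.51 ÷ 0.95400 (buy SGD at ask) = SGD 3,505,539.32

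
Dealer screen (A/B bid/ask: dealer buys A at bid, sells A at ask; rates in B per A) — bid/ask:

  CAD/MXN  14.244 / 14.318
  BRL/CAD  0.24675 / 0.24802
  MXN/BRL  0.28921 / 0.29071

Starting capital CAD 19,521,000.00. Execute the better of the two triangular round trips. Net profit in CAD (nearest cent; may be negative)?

Net profit: CAD 321,870.28

Best loop CAD → MXN → BRL → CAD:
CAD 19,521,000.00 × 14.244 (sell CAD at bid) = MXN 278,057,124.00
MXN 278,057,124.00 × 0.28921 (sell MXN at bid) = BRL 80,416,900.83
BRL 80,416,900.83 × 0.24675 (sell BRL at bid) = CAD 19,842,870.28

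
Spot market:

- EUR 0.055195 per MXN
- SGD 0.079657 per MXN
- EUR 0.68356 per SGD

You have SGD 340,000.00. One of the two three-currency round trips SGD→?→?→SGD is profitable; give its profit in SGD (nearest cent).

Profit: SGD 4,649.83

Profitable loop is SGD → MXN → EUR → SGD:
SGD 340,000.00 ÷ 0.079657 = MXN 4,268,300.34
MXN 4,268,300.34 × 0.055195 = EUR 235,588.84
EUR 235,588.84 ÷ 0.68356 = SGD 344,649.83
Profit = SGD 344,649.83 − SGD 340,000.00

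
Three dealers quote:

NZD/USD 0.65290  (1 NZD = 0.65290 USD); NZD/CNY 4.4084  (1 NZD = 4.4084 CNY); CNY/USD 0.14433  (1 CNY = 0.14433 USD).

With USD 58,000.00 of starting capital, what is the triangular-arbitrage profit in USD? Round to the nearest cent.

Profit: USD 1,516.46

Profitable loop is USD → CNY → NZD → USD:
USD 58,000.00 ÷ 0.14433 = CNY 401,856.86
CNY 401,856.86 ÷ 4.4084 = NZD 91,157.08
NZD 91,157.08 × 0.65290 = USD 59,516.46
Profit = USD 59,516.46 − USD 58,000.00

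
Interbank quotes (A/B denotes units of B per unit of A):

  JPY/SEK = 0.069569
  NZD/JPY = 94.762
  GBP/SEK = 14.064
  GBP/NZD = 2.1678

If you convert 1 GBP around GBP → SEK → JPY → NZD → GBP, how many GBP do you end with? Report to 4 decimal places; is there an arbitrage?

Around GBP → SEK → JPY → NZD → GBP: 1 × 14.064 ÷ 0.069569 ÷ 94.762 ÷ 2.1678 = 0.984101
Product < 1; profitable direction is GBP → NZD → JPY → SEK → GBP.

0.9841 (arbitrage exists)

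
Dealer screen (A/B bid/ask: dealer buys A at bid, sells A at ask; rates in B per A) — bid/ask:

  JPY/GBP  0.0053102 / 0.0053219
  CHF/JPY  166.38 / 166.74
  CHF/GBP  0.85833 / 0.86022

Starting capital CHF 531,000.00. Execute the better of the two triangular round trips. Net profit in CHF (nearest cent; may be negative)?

Net profit: CHF 14,377.21

Best loop CHF → JPY → GBP → CHF:
CHF 531,000.00 × 166.38 (sell CHF at bid) = JPY 88,347,780
JPY 88,347,780 × 0.0053102 (sell JPY at bid) = GBP 469,144.38
GBP 469,144.38 ÷ 0.86022 (buy CHF at ask) = CHF 545,377.21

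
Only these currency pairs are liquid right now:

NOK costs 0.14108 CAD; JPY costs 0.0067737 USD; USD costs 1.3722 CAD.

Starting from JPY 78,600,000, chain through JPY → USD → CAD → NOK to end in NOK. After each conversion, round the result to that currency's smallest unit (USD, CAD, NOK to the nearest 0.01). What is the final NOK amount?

NOK 5,178,458.11

JPY 78,600,000 × 0.0067737 = USD 532,412.82
USD 532,412.82 × 1.3722 = CAD 730,576.87
CAD 730,576.87 ÷ 0.14108 = NOK 5,178,458.11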